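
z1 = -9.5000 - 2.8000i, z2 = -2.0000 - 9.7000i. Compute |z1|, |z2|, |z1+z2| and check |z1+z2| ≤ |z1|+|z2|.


|z1| = sqrt((-9.5)^2 + (-2.8)^2) = sqrt(98.09) = 9.9040
|z2| = sqrt((-2)^2 + (-9.7)^2) = sqrt(98.09) = 9.9040
z1+z2 = -11.5000 - 12.5000i
|z1+z2| = sqrt(288.5) = 16.9853
|z1|+|z2| = 9.9040 + 9.9040 = 19.8080

|z1+z2| = 16.9853 ≤ |z1|+|z2| = 19.8080 (verified)


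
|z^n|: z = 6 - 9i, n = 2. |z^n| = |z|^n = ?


|z| = sqrt(36+81) = sqrt(117) = 10.8167
|z^2| = |z|^2 = (sqrt(117))^2 = 117

|z^2| = 117


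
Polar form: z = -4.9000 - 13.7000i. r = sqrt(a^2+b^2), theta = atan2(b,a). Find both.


r = sqrt(24.01+187.69) = sqrt(211.7) = 14.5499
theta = atan2(-13.7, -4.9) = -109.6803 degrees

r = 14.5499, theta = -109.6803 degrees


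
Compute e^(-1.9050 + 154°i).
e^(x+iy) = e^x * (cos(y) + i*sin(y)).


e^-1.9050 = 0.14882
cos(154°) = -0.8988
sin(154°) = 0.4384
Real = 0.14882*(-0.8988) = -0.1338
Imag = 0.14882*0.4384 = 0.0652

-0.1338 + 0.0652i


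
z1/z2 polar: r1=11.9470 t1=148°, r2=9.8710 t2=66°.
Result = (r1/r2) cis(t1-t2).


r = 11.9470 / 9.8710 = 1.2103
theta = 148° - 66° = 82° = 82° (mod 360)

1.2103 cis(82°)


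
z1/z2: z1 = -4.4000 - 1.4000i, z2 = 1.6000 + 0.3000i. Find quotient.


Conjugate of z2 = 1.6000 - 0.3000i
Numerator: (-4.4000 - 1.4000i)(1.6000 - 0.3000i) = -7.4600 - 0.9200i
Denominator: 1.6^2 + 0.3^2 = 2.65
Result = (-7.4600 - 0.9200i)/2.65

-2.8151 - 0.3472i


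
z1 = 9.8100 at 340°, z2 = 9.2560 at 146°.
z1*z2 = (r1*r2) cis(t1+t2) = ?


r = 9.8100 * 9.2560 = 90.8014
theta = 340° + 146° = 486° = 126° (mod 360)

90.8014 cis(126°)


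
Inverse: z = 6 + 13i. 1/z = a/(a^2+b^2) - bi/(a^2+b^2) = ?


|z|^2 = 36+169 = 205
1/z = (6 - 13i)/205

1/z = 0.0293 - 0.0634i


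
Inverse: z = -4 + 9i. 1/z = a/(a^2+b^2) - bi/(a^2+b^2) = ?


|z|^2 = 16+81 = 97
1/z = (-4 - 9i)/97

1/z = -0.0412 - 0.0928i


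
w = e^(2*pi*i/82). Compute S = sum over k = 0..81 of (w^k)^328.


The roots are w_k = w^k with w = e^(2*pi*i/82), and (w^k)^328 = (w^328)^k.
So S = 1 + u + u^2 + ... + u^(81) with u = w^328.
328 = 4*82 + 0, so 328 is a multiple of 82 and u = (w^82)^4 = 1.
Every one of the 82 terms equals 1: S = 82

S = 82


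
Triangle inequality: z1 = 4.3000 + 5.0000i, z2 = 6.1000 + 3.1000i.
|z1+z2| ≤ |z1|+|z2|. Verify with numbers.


|z1| = sqrt(4.3^2 + 5^2) = sqrt(43.49) = 6.5947
|z2| = sqrt(6.1^2 + 3.1^2) = sqrt(46.82) = 6.8425
z1+z2 = 10.4000 + 8.1000i
|z1+z2| = sqrt(173.77) = 13.1822
|z1|+|z2| = 6.5947 + 6.8425 = 13.4372

|z1+z2| = 13.1822 ≤ |z1|+|z2| = 13.4372 (verified)


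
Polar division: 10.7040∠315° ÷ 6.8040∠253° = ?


r = 10.7040 / 6.8040 = 1.5732
theta = 315° - 253° = 62° = 62° (mod 360)

1.5732 cis(62°)


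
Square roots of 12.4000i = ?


|z| = sqrt(0+153.76) = 12.4000
sqrt((|z|+a)/2) = sqrt((12.4000+0)/2) = sqrt(6.2000) = 2.4900
sqrt((|z|-a)/2) = sqrt((12.4000-0)/2) = sqrt(6.2000) = 2.4900

±(2.4900 + 2.4900i) i.e. 2.4900 + 2.4900i and -2.4900 - 2.4900i


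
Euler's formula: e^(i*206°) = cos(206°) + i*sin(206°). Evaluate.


cos(206°) = -0.8988
sin(206°) = -0.4384

e^(i*206°) = -0.8988 - 0.4384i


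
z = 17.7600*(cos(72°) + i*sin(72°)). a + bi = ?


a = 17.7600*cos(72°) = 17.7600*0.309017 = 5.4881
b = 17.7600*sin(72°) = 17.7600*0.95106 = 16.8908

5.4881 + 16.8908i


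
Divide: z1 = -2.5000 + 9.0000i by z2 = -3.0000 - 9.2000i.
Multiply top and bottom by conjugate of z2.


Conjugate of z2 = -3.0000 + 9.2000i
Numerator: (-2.5000 + 9.0000i)(-3.0000 + 9.2000i) = -75.3000 - 50.0000i
Denominator: (-3)^2 + (-9.2)^2 = 93.64
Result = (-75.3000 - 50.0000i)/93.64

-0.8041 - 0.5340i


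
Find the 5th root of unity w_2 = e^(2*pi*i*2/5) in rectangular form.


Angle = 360*2/5 = 144°
a = cos(144°) = -0.8090
b = sin(144°) = 0.5878

-0.8090 + 0.5878i


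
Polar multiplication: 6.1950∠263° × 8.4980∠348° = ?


r = 6.1950 * 8.4980 = 52.6451
theta = 263° + 348° = 611° = 251° (mod 360)

52.6451 cis(251°)


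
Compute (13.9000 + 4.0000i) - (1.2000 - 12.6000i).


Real: 13.9 - 1.2 = 12.7
Imag: 4 + 12.6 = 16.6

12.7000 + 16.6000i


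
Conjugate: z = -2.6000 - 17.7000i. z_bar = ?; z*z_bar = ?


z_bar = -2.6000 + 17.7000i
z*z_bar = (-2.6)^2 + (-17.7)^2 = 6.76 + 313.29 = 320.05

z_bar = -2.6000 + 17.7000i, z*z_bar = 320.05


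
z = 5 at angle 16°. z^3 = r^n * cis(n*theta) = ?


r^3 = 5^3 = 125
n*theta = 3*16° = 48° = 48° (mod 360)
a = 125*cos(48°) = 83.6413
b = 125*sin(48°) = 92.8931

125 cis(48°) = 83.6413 + 92.8931i


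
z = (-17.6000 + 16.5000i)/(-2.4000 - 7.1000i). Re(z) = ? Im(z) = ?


Multiply by conjugate: (-17.6000 + 16.5000i)(-2.4000 + 7.1000i) / ((-2.4)^2 + (-7.1)^2)
Numerator real = -17.6*(-2.4) + 16.5*(-7.1) = -74.91
Numerator imag = 16.5*(-2.4) - (-17.6)*(-7.1) = -164.56
Denominator = 56.17
Re(z) = -74.91/56.17 = -1.3336
Im(z) = -164.56/56.17 = -2.9297

Re(z) = -1.3336, Im(z) = -2.9297


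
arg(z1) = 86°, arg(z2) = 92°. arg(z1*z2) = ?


arg(z1*z2) = 86° + 92° = 178°
Normalized to (-180°, 180°]: 178°

178°


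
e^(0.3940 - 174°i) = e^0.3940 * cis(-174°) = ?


e^0.3940 = 1.4829
cos(-174°) = -0.99452
sin(-174°) = -0.1045
Real = 1.4829*(-0.99452) = -1.4748
Imag = 1.4829*(-0.1045) = -0.1550

-1.4748 - 0.1550i


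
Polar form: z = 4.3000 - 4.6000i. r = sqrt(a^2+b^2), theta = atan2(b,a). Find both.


r = sqrt(18.49+21.16) = sqrt(39.65) = 6.2968
theta = atan2(-4.6, 4.3) = -46.9306 degrees

r = 6.2968, theta = -46.9306 degrees


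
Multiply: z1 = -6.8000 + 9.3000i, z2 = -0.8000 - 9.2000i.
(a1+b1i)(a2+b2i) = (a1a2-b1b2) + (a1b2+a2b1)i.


Real = -6.8*(-0.8) - 9.3*(-9.2) = 5.44 - (-85.56) = 91
Imag = -6.8*(-9.2) - (0.8)*9.3 = 62.56 - (7.44) = 55.12

91.0000 + 55.1200i


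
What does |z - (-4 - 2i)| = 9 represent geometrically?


|z - z0| = r is a circle with center z0 and radius r.
Center = (-4, -2), radius = 9

Circle with center (-4, -2) and radius 9


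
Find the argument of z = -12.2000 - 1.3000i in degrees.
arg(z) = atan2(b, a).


Re = -12.2, Im = -1.3
arg = atan2(-1.3, -12.2) = -173.9177 degrees

arg(z) = -173.9177 degrees


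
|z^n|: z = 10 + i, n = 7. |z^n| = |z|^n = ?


|z| = sqrt(100+1) = sqrt(101) = 10.0499
|z^7| = |z|^7 = (sqrt(101))^7 = 101^3 * sqrt(101) = 1030301*sqrt(101)

|z^7| = 1030301*sqrt(101) ≈ 10354396.9023


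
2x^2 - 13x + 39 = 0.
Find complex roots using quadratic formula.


disc = (-13)^2 - 4*2*39 = 169 - 312 = -143
sqrt(|disc|) = sqrt(143) = 11.9583
Real part = 13/(2*2) = 3.2500
Imag part = 11.9583/(2*2) = 2.9896

3.2500 ± 2.9896i


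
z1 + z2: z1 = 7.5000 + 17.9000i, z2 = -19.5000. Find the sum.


Real: 7.5 - 19.5 = -12
Imag: 17.9 + 0 = 17.9

-12.0000 + 17.9000i


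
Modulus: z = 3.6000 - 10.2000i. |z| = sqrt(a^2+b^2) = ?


|z| = sqrt(3.6^2 + (-10.2)^2) = sqrt(12.96 + 104.04) = sqrt(117) = 10.8167

|z| = 10.8167


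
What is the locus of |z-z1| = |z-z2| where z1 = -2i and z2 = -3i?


Equal distances means the locus is the perpendicular bisector of z1 and z2.
Midpoint = ((0+0)/2, (-2+(-3))/2) = (0, -2.5000)

Perpendicular bisector through (0, -2.5000)


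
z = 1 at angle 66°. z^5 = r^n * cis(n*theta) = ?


r^5 = 1^5 = 1
n*theta = 5*66° = 330° = 330° (mod 360)
a = 1*cos(330°) = 0.8660
b = 1*sin(330°) = -0.5000

1 cis(330°) = 0.8660 - 0.5000i


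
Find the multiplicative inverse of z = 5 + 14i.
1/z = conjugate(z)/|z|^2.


|z|^2 = 25+196 = 221
1/z = (5 - 14i)/221

1/z = 0.0226 - 0.0633i


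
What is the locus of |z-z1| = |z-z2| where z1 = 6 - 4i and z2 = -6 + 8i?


Equal distances means the locus is the perpendicular bisector of z1 and z2.
Midpoint = ((6+(-6))/2, (-4+8)/2) = (0, 2.0000)

Perpendicular bisector through (0, 2.0000)


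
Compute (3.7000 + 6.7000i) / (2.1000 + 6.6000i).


Conjugate of z2 = 2.1000 - 6.6000i
Numerator: (3.7000 + 6.7000i)(2.1000 - 6.6000i) = 51.9900 - 10.3500i
Denominator: 2.1^2 + 6.6^2 = 47.97
Result = (51.9900 - 10.3500i)/47.97

1.0838 - 0.2158i


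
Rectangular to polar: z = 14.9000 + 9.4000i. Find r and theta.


r = sqrt(222.01+88.36) = sqrt(310.37) = 17.6173
theta = atan2(9.4, 14.9) = 32.2467 degrees

r = 17.6173, theta = 32.2467 degrees


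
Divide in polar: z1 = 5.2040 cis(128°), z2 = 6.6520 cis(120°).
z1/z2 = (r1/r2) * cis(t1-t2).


r = 5.2040 / 6.6520 = 0.7823
theta = 128° - 120° = 8° = 8° (mod 360)

0.7823 cis(8°)


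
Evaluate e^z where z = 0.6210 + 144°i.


e^0.6210 = 1.86079
cos(144°) = -0.809
sin(144°) = 0.587785
Real = 1.86079*(-0.809) = -1.5054
Imag = 1.86079*0.587785 = 1.0937

-1.5054 + 1.0937i


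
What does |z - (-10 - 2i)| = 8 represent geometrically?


|z - z0| = r is a circle with center z0 and radius r.
Center = (-10, -2), radius = 8

Circle with center (-10, -2) and radius 8


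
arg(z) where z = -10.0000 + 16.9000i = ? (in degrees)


Re = -10, Im = 16.9
arg = atan2(16.9, -10) = 120.6135 degrees

arg(z) = 120.6135 degrees


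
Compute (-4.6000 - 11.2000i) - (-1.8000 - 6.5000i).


Real: -4.6 + 1.8 = -2.8
Imag: -11.2 + 6.5 = -4.7

-2.8000 - 4.7000i


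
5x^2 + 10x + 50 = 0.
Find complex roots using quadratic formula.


disc = 10^2 - 4*5*50 = 100 - 1000 = -900
sqrt(|disc|) = sqrt(900) = 30.0000
Real part = -10/(2*5) = -1.0000
Imag part = 30.0000/(2*5) = 3.0000

-1.0000 ± 3.0000i


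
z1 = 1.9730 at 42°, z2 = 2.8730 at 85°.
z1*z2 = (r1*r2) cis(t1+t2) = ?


r = 1.9730 * 2.8730 = 5.6684
theta = 42° + 85° = 127° = 127° (mod 360)

5.6684 cis(127°)


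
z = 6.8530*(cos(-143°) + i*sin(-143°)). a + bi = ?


a = 6.8530*cos(-143°) = 6.8530*(-0.7986355) = -5.4730
b = 6.8530*sin(-143°) = 6.8530*(-0.601815) = -4.1242

-5.4730 - 4.1242i


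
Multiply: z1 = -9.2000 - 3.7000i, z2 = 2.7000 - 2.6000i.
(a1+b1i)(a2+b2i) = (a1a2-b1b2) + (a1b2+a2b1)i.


Real = -9.2*2.7 - (-3.7)*(-2.6) = -24.84 - 9.62 = -34.46
Imag = -9.2*(-2.6) + 2.7*(-3.7) = 23.92 - (9.99) = 13.93

-34.4600 + 13.9300i


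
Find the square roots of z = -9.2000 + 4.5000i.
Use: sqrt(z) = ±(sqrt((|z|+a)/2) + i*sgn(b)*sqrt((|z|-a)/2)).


|z| = sqrt(84.64+20.25) = 10.2416
sqrt((|z|+a)/2) = sqrt((10.2416+(-9.2))/2) = sqrt(0.5208) = 0.7217
sqrt((|z|-a)/2) = sqrt((10.2416-(-9.2))/2) = sqrt(9.7208) = 3.1178

±(0.7217 + 3.1178i) i.e. 0.7217 + 3.1178i and -0.7217 - 3.1178i


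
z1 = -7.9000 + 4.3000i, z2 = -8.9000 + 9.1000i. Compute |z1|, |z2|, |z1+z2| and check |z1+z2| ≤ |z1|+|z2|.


|z1| = sqrt((-7.9)^2 + 4.3^2) = sqrt(80.9) = 8.9944
|z2| = sqrt((-8.9)^2 + 9.1^2) = sqrt(162.02) = 12.7287
z1+z2 = -16.8000 + 13.4000i
|z1+z2| = sqrt(461.8) = 21.4895
|z1|+|z2| = 8.9944 + 12.7287 = 21.7231

|z1+z2| = 21.4895 ≤ |z1|+|z2| = 21.7231 (verified)


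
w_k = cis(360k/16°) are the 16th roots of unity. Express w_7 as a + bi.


Angle = 360*7/16 = 157.5°
a = cos(157.5°) = -0.9239
b = sin(157.5°) = 0.3827

-0.9239 + 0.3827i


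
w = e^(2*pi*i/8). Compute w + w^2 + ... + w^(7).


With w = e^(2*pi*i/8), all 8 of the 8th roots of unity w^0 = 1, w, ..., w^(7) sum to 0: 1 + w + ... + w^(7) = (1 - w^8)/(1 - w) = 0 since w^8 = 1, w ≠ 1.
Removing the root 1: w + w^2 + ... + w^(7) = 0 - 1 = -1

Sum = -1


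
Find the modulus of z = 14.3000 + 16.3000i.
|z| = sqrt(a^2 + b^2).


|z| = sqrt(14.3^2 + 16.3^2) = sqrt(204.49 + 265.69) = sqrt(470.18) = 21.6836

|z| = 21.6836


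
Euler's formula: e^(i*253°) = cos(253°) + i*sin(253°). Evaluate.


cos(253°) = -0.2924
sin(253°) = -0.9563

e^(i*253°) = -0.2924 - 0.9563i


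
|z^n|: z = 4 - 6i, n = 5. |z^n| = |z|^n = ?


|z| = sqrt(16+36) = sqrt(52) = 7.2111
|z^5| = |z|^5 = (sqrt(52))^5 = 52^2 * sqrt(52) = 2704*sqrt(52)

|z^5| = 2704*sqrt(52) ≈ 19498.8213


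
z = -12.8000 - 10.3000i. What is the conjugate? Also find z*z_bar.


z_bar = -12.8000 + 10.3000i
z*z_bar = (-12.8)^2 + (-10.3)^2 = 163.84 + 106.09 = 269.93

z_bar = -12.8000 + 10.3000i, z*z_bar = 269.93


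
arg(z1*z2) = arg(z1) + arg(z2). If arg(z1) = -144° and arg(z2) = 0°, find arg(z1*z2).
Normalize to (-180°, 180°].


arg(z1*z2) = -144° + 0° = -144°
Normalized to (-180°, 180°]: -144°

-144°


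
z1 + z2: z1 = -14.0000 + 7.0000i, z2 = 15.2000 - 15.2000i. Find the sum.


Real: -14 + 15.2 = 1.2
Imag: 7 - 15.2 = -8.2

1.2000 - 8.2000i


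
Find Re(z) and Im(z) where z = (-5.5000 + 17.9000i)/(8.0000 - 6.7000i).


Multiply by conjugate: (-5.5000 + 17.9000i)(8.0000 + 6.7000i) / (8^2 + (-6.7)^2)
Numerator real = -5.5*8 + 17.9*(-6.7) = -163.93
Numerator imag = 17.9*8 - (-5.5)*(-6.7) = 106.35
Denominator = 108.89
Re(z) = -163.93/108.89 = -1.5055
Im(z) = 106.35/108.89 = 0.9767

Re(z) = -1.5055, Im(z) = 0.9767


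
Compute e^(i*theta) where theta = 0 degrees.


cos(0°) = 1.0000
sin(0°) = 0

e^(i*0°) = 1.0000 + 0i


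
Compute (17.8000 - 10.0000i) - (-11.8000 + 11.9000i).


Real: 17.8 + 11.8 = 29.6
Imag: -10 - 11.9 = -21.9

29.6000 - 21.9000i


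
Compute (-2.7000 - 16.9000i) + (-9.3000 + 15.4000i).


Real: -2.7 - 9.3 = -12
Imag: -16.9 + 15.4 = -1.5

-12.0000 - 1.5000i


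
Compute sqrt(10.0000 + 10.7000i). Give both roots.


|z| = sqrt(100+114.49) = 14.6455
sqrt((|z|+a)/2) = sqrt((14.6455+10)/2) = sqrt(12.3227) = 3.5104
sqrt((|z|-a)/2) = sqrt((14.6455-10)/2) = sqrt(2.3227) = 1.5241

±(3.5104 + 1.5241i) i.e. 3.5104 + 1.5241i and -3.5104 - 1.5241i


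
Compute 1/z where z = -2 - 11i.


|z|^2 = 4+121 = 125
1/z = (-2 + 11i)/125

1/z = -0.0160 + 0.0880i


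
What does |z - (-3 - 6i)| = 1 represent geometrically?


|z - z0| = r is a circle with center z0 and radius r.
Center = (-3, -6), radius = 1

Circle with center (-3, -6) and radius 1


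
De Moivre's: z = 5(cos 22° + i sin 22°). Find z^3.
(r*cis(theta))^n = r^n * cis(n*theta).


r^3 = 5^3 = 125
n*theta = 3*22° = 66° = 66° (mod 360)
a = 125*cos(66°) = 50.8421
b = 125*sin(66°) = 114.1932

125 cis(66°) = 50.8421 + 114.1932i


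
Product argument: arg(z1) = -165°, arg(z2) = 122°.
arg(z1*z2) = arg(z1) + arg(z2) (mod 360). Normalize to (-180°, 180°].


arg(z1*z2) = -165° + 122° = -43°
Normalized to (-180°, 180°]: -43°

-43°


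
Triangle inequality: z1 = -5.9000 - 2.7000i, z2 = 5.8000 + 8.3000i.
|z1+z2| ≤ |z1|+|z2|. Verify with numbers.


|z1| = sqrt((-5.9)^2 + (-2.7)^2) = sqrt(42.1) = 6.4885
|z2| = sqrt(5.8^2 + 8.3^2) = sqrt(102.53) = 10.1257
z1+z2 = -0.1000 + 5.6000i
|z1+z2| = sqrt(31.37) = 5.6009
|z1|+|z2| = 6.4885 + 10.1257 = 16.6142

|z1+z2| = 5.6009 ≤ |z1|+|z2| = 16.6142 (verified)


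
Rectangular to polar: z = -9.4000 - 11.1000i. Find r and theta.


r = sqrt(88.36+123.21) = sqrt(211.57) = 14.5454
theta = atan2(-11.1, -9.4) = -130.2595 degrees

r = 14.5454, theta = -130.2595 degrees


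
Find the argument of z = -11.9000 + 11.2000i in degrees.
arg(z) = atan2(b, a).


Re = -11.9, Im = 11.2
arg = atan2(11.2, -11.9) = 136.7357 degrees

arg(z) = 136.7357 degrees


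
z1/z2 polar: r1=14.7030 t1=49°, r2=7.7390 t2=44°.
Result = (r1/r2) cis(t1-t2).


r = 14.7030 / 7.7390 = 1.8999
theta = 49° - 44° = 5° = 5° (mod 360)

1.8999 cis(5°)


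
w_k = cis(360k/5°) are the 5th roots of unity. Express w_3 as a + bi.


Angle = 360*3/5 = 216°
a = cos(216°) = -0.8090
b = sin(216°) = -0.5878

-0.8090 - 0.5878i


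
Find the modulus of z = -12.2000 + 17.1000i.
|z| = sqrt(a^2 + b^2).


|z| = sqrt((-12.2)^2 + 17.1^2) = sqrt(148.84 + 292.41) = sqrt(441.25) = 21.0060

|z| = 21.0060


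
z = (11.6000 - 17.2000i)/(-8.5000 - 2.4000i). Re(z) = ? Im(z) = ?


Multiply by conjugate: (11.6000 - 17.2000i)(-8.5000 + 2.4000i) / ((-8.5)^2 + (-2.4)^2)
Numerator real = 11.6*(-8.5) - (17.2)*(-2.4) = -57.32
Numerator imag = -17.2*(-8.5) - 11.6*(-2.4) = 174.04
Denominator = 78.01
Re(z) = -57.32/78.01 = -0.7348
Im(z) = 174.04/78.01 = 2.2310

Re(z) = -0.7348, Im(z) = 2.2310


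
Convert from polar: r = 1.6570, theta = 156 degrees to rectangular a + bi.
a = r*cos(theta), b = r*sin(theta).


a = 1.6570*cos(156°) = 1.6570*(-0.9135) = -1.5137
b = 1.6570*sin(156°) = 1.6570*0.40674 = 0.6740

-1.5137 + 0.6740i


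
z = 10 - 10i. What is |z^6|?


|z| = sqrt(100+100) = sqrt(200) = 14.1421
|z^6| = |z|^6 = (sqrt(200))^6 = 200^3 = 8000000

|z^6| = 8000000


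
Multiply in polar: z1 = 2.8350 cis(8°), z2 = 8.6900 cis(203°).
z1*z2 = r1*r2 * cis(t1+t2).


r = 2.8350 * 8.6900 = 24.6361
theta = 8° + 203° = 211° = 211° (mod 360)

24.6361 cis(211°)


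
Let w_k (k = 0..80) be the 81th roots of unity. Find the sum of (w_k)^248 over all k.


The roots are w_k = w^k with w = e^(2*pi*i/81), and (w^k)^248 = (w^248)^k.
So S = 1 + u + u^2 + ... + u^(80) with u = w^248.
248 = 3*81 + 5, so 248 is not a multiple of 81: u = (w^81)^3 * w^5 = w^5 ≠ 1 (w is a primitive 81th root), while u^81 = (w^81)^248 = 1.
Geometric series: S = (1 - u^81)/(1 - u) = (1 - 1)/(1 - u) = 0

S = 0


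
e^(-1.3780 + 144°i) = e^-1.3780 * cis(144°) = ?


e^-1.3780 = 0.2521
cos(144°) = -0.809
sin(144°) = 0.5878
Real = 0.2521*(-0.809) = -0.2039
Imag = 0.2521*0.5878 = 0.1482

-0.2039 + 0.1482i


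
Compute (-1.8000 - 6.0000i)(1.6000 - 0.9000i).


Real = -1.8*1.6 - (-6)*(-0.9) = -2.88 - 5.4 = -8.28
Imag = -1.8*(-0.9) + 1.6*(-6) = 1.62 - (9.6) = -7.98

-8.2800 - 7.9800i


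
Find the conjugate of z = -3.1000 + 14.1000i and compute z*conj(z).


z_bar = -3.1000 - 14.1000i
z*z_bar = (-3.1)^2 + 14.1^2 = 9.61 + 198.81 = 208.42

z_bar = -3.1000 - 14.1000i, z*z_bar = 208.42


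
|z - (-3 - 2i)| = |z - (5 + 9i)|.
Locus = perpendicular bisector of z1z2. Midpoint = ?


Equal distances means the locus is the perpendicular bisector of z1 and z2.
Midpoint = ((-3+5)/2, (-2+9)/2) = (1.0000, 3.5000)

Perpendicular bisector through (1.0000, 3.5000)


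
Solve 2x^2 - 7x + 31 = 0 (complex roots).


disc = (-7)^2 - 4*2*31 = 49 - 248 = -199
sqrt(|disc|) = sqrt(199) = 14.1067
Real part = 7/(2*2) = 1.7500
Imag part = 14.1067/(2*2) = 3.5267

1.7500 ± 3.5267i


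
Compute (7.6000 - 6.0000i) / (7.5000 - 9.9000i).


Conjugate of z2 = 7.5000 + 9.9000i
Numerator: (7.6000 - 6.0000i)(7.5000 + 9.9000i) = 116.4000 + 30.2400i
Denominator: 7.5^2 + (-9.9)^2 = 154.26
Result = (116.4000 + 30.2400i)/154.26

0.7546 + 0.1960i


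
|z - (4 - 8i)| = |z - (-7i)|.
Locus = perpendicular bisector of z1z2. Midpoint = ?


Equal distances means the locus is the perpendicular bisector of z1 and z2.
Midpoint = ((4+0)/2, (-8+(-7))/2) = (2.0000, -7.5000)

Perpendicular bisector through (2.0000, -7.5000)


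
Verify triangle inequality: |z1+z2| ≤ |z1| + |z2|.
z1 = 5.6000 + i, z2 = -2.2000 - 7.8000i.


|z1| = sqrt(5.6^2 + 1^2) = sqrt(32.36) = 5.6886
|z2| = sqrt((-2.2)^2 + (-7.8)^2) = sqrt(65.68) = 8.1043
z1+z2 = 3.4000 - 6.8000i
|z1+z2| = sqrt(57.8) = 7.6026
|z1|+|z2| = 5.6886 + 8.1043 = 13.7929

|z1+z2| = 7.6026 ≤ |z1|+|z2| = 13.7929 (verified)


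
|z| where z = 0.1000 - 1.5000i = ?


|z| = sqrt(0.1^2 + (-1.5)^2) = sqrt(0.01 + 2.25) = sqrt(2.26) = 1.5033

|z| = 1.5033


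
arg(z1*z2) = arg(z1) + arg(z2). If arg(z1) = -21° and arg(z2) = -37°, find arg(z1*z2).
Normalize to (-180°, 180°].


arg(z1*z2) = -21° - 37° = -58°
Normalized to (-180°, 180°]: -58°

-58°


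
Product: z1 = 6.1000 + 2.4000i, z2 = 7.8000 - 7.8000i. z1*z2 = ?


Real = 6.1*7.8 - 2.4*(-7.8) = 47.58 - (-18.72) = 66.3
Imag = 6.1*(-7.8) + 7.8*2.4 = -47.58 + 18.72 = -28.86

66.3000 - 28.8600i


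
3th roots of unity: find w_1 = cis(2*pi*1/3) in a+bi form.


Angle = 360*1/3 = 120°
a = cos(120°) = -0.5000
b = sin(120°) = 0.8660

-0.5000 + 0.8660i


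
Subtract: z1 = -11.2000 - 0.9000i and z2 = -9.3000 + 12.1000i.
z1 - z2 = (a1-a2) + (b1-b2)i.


Real: -11.2 + 9.3 = -1.9
Imag: -0.9 - 12.1 = -13

-1.9000 - 13.0000i


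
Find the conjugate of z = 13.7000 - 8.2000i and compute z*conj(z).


z_bar = 13.7000 + 8.2000i
z*z_bar = 13.7^2 + (-8.2)^2 = 187.69 + 67.24 = 254.93

z_bar = 13.7000 + 8.2000i, z*z_bar = 254.93


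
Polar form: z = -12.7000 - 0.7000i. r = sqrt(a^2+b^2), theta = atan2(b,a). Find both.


r = sqrt(161.29+0.49) = sqrt(161.78) = 12.7193
theta = atan2(-0.7, -12.7) = -176.8452 degrees

r = 12.7193, theta = -176.8452 degrees


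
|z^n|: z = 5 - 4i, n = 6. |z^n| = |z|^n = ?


|z| = sqrt(25+16) = sqrt(41) = 6.4031
|z^6| = |z|^6 = (sqrt(41))^6 = 41^3 = 68921

|z^6| = 68921


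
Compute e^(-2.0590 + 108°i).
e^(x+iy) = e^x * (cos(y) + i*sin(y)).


e^-2.0590 = 0.12758
cos(108°) = -0.309
sin(108°) = 0.9511
Real = 0.12758*(-0.309) = -0.0394
Imag = 0.12758*0.9511 = 0.1213

-0.0394 + 0.1213i


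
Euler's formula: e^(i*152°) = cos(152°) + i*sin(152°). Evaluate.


cos(152°) = -0.8829
sin(152°) = 0.4695

e^(i*152°) = -0.8829 + 0.4695i


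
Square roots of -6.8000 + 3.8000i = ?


|z| = sqrt(46.24+14.44) = 7.7897
sqrt((|z|+a)/2) = sqrt((7.7897+(-6.8))/2) = sqrt(0.4949) = 0.7035
sqrt((|z|-a)/2) = sqrt((7.7897-(-6.8))/2) = sqrt(7.2949) = 2.7009

±(0.7035 + 2.7009i) i.e. 0.7035 + 2.7009i and -0.7035 - 2.7009i


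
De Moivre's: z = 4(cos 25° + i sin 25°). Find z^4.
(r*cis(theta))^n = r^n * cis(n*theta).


r^4 = 4^4 = 256
n*theta = 4*25° = 100° = 100° (mod 360)
a = 256*cos(100°) = -44.4539
b = 256*sin(100°) = 252.1108

256 cis(100°) = -44.4539 + 252.1108i


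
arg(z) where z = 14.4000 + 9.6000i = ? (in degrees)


Re = 14.4, Im = 9.6
arg = atan2(9.6, 14.4) = 33.6901 degrees

arg(z) = 33.6901 degrees


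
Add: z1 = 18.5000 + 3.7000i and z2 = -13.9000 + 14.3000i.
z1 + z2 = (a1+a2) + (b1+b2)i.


Real: 18.5 - 13.9 = 4.6
Imag: 3.7 + 14.3 = 18

4.6000 + 18.0000i


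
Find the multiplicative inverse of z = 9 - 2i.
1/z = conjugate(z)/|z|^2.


|z|^2 = 81+4 = 85
1/z = (9 + 2i)/85

1/z = 0.1059 + 0.0235i


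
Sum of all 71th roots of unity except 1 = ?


With w = e^(2*pi*i/71), all 71 of the 71th roots of unity w^0 = 1, w, ..., w^(70) sum to 0: 1 + w + ... + w^(70) = (1 - w^71)/(1 - w) = 0 since w^71 = 1, w ≠ 1.
Removing the root 1: w + w^2 + ... + w^(70) = 0 - 1 = -1

Sum = -1


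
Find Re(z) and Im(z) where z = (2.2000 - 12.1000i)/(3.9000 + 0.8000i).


Multiply by conjugate: (2.2000 - 12.1000i)(3.9000 - 0.8000i) / (3.9^2 + 0.8^2)
Numerator real = 2.2*3.9 - (12.1)*0.8 = -1.1
Numerator imag = -12.1*3.9 - 2.2*0.8 = -48.95
Denominator = 15.85
Re(z) = -1.1/15.85 = -0.0694
Im(z) = -48.95/15.85 = -3.0883

Re(z) = -0.0694, Im(z) = -3.0883


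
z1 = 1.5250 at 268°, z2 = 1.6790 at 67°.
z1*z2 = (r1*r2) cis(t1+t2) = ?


r = 1.5250 * 1.6790 = 2.5605
theta = 268° + 67° = 335° = 335° (mod 360)

2.5605 cis(335°)


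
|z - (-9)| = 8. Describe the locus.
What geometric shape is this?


|z - z0| = r is a circle with center z0 and radius r.
Center = (-9, 0), radius = 8

Circle with center (-9, 0) and radius 8


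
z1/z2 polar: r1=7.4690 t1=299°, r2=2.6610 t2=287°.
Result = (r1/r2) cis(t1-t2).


r = 7.4690 / 2.6610 = 2.8068
theta = 299° - 287° = 12° = 12° (mod 360)

2.8068 cis(12°)


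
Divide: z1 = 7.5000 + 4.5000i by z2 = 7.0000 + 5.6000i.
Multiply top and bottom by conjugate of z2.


Conjugate of z2 = 7.0000 - 5.6000i
Numerator: (7.5000 + 4.5000i)(7.0000 - 5.6000i) = 77.7000 - 10.5000i
Denominator: 7^2 + 5.6^2 = 80.36
Result = (77.7000 - 10.5000i)/80.36

0.9669 - 0.1307i


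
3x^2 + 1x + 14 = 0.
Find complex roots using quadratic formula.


disc = 1^2 - 4*3*14 = 1 - 168 = -167
sqrt(|disc|) = sqrt(167) = 12.9228
Real part = -1/(2*3) = -0.1667
Imag part = 12.9228/(2*3) = 2.1538

-0.1667 ± 2.1538i


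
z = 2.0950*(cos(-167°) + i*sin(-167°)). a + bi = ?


a = 2.0950*cos(-167°) = 2.0950*(-0.97437) = -2.0413
b = 2.0950*sin(-167°) = 2.0950*(-0.22495) = -0.4713

-2.0413 - 0.4713i


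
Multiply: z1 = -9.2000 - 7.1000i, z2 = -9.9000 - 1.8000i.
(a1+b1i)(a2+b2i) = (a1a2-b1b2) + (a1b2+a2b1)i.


Real = -9.2*(-9.9) - (-7.1)*(-1.8) = 91.08 - 12.78 = 78.3
Imag = -9.2*(-1.8) - (9.9)*(-7.1) = 16.56 + 70.29 = 86.85

78.3000 + 86.8500i


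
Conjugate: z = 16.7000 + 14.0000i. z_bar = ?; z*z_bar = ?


z_bar = 16.7000 - 14.0000i
z*z_bar = 16.7^2 + 14^2 = 278.89 + 196 = 474.89

z_bar = 16.7000 - 14.0000i, z*z_bar = 474.89


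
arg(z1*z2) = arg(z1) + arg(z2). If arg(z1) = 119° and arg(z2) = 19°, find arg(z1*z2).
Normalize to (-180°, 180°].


arg(z1*z2) = 119° + 19° = 138°
Normalized to (-180°, 180°]: 138°

138°


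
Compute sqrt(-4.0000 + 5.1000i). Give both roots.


|z| = sqrt(16+26.01) = 6.4815
sqrt((|z|+a)/2) = sqrt((6.4815+(-4))/2) = sqrt(1.2408) = 1.1139
sqrt((|z|-a)/2) = sqrt((6.4815-(-4))/2) = sqrt(5.2408) = 2.2893

±(1.1139 + 2.2893i) i.e. 1.1139 + 2.2893i and -1.1139 - 2.2893i


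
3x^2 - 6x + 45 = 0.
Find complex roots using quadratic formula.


disc = (-6)^2 - 4*3*45 = 36 - 540 = -504
sqrt(|disc|) = sqrt(504) = 22.4499
Real part = 6/(2*3) = 1.0000
Imag part = 22.4499/(2*3) = 3.7417

1.0000 ± 3.7417i


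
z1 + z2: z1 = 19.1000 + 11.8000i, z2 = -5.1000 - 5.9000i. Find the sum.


Real: 19.1 - 5.1 = 14
Imag: 11.8 - 5.9 = 5.9

14.0000 + 5.9000i


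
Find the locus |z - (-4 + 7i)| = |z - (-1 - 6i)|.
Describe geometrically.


Equal distances means the locus is the perpendicular bisector of z1 and z2.
Midpoint = ((-4+(-1))/2, (7+(-6))/2) = (-2.5000, 0.5000)

Perpendicular bisector through (-2.5000, 0.5000)


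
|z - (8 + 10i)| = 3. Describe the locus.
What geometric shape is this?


|z - z0| = r is a circle with center z0 and radius r.
Center = (8, 10), radius = 3

Circle with center (8, 10) and radius 3


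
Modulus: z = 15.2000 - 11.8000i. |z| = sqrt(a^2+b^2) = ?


|z| = sqrt(15.2^2 + (-11.8)^2) = sqrt(231.04 + 139.24) = sqrt(370.28) = 19.2427

|z| = 19.2427


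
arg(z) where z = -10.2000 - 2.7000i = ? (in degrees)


Re = -10.2, Im = -2.7
arg = atan2(-2.7, -10.2) = -165.1735 degrees

arg(z) = -165.1735 degrees


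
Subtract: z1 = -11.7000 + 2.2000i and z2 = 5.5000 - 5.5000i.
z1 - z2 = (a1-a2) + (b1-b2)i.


Real: -11.7 - 5.5 = -17.2
Imag: 2.2 + 5.5 = 7.7

-17.2000 + 7.7000i


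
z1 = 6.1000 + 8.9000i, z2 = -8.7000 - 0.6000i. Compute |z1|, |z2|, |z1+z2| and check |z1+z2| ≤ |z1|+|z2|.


|z1| = sqrt(6.1^2 + 8.9^2) = sqrt(116.42) = 10.7898
|z2| = sqrt((-8.7)^2 + (-0.6)^2) = sqrt(76.05) = 8.7207
z1+z2 = -2.6000 + 8.3000i
|z1+z2| = sqrt(75.65) = 8.6977
|z1|+|z2| = 10.7898 + 8.7207 = 19.5105

|z1+z2| = 8.6977 ≤ |z1|+|z2| = 19.5105 (verified)


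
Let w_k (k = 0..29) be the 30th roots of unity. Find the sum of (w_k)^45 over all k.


The roots are w_k = w^k with w = e^(2*pi*i/30), and (w^k)^45 = (w^45)^k.
So S = 1 + u + u^2 + ... + u^(29) with u = w^45.
45 = 1*30 + 15, so 45 is not a multiple of 30: u = (w^30)^1 * w^15 = w^15 ≠ 1 (w is a primitive 30th root), while u^30 = (w^30)^45 = 1.
Geometric series: S = (1 - u^30)/(1 - u) = (1 - 1)/(1 - u) = 0

S = 0


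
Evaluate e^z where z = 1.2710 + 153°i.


e^1.2710 = 3.5644
cos(153°) = -0.891
sin(153°) = 0.454
Real = 3.5644*(-0.891) = -3.1759
Imag = 3.5644*0.454 = 1.6182

-3.1759 + 1.6182i


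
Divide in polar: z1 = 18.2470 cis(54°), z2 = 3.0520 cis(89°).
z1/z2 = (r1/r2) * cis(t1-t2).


r = 18.2470 / 3.0520 = 5.9787
theta = 54° - 89° = -35° = 325° (mod 360)

5.9787 cis(325°)


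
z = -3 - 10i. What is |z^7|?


|z| = sqrt(9+100) = sqrt(109) = 10.4403
|z^7| = |z|^7 = (sqrt(109))^7 = 109^3 * sqrt(109) = 1295029*sqrt(109)

|z^7| = 1295029*sqrt(109) ≈ 13520499.6979


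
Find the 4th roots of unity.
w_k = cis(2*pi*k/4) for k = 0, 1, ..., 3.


The 4th roots of unity are cis(360k/4°) for k=0..3
Angle step = 360/4 = 90°
Primitive root: cis(90°)
Primitive root = 0 + 1.0000i

4 roots at angles: 0°, 90°, 180°, 270°


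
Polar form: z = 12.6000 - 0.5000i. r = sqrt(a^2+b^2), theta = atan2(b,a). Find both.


r = sqrt(158.76+0.25) = sqrt(159.01) = 12.6099
theta = atan2(-0.5, 12.6) = -2.2724 degrees

r = 12.6099, theta = -2.2724 degrees


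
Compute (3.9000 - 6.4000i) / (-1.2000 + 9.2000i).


Conjugate of z2 = -1.2000 - 9.2000i
Numerator: (3.9000 - 6.4000i)(-1.2000 - 9.2000i) = -63.5600 - 28.2000i
Denominator: (-1.2)^2 + 9.2^2 = 86.08
Result = (-63.5600 - 28.2000i)/86.08

-0.7384 - 0.3276i


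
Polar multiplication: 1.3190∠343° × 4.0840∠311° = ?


r = 1.3190 * 4.0840 = 5.3868
theta = 343° + 311° = 654° = 294° (mod 360)

5.3868 cis(294°)


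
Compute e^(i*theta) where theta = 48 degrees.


cos(48°) = 0.6691
sin(48°) = 0.7431

e^(i*48°) = 0.6691 + 0.7431i


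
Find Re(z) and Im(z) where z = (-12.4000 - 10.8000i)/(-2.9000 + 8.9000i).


Multiply by conjugate: (-12.4000 - 10.8000i)(-2.9000 - 8.9000i) / ((-2.9)^2 + 8.9^2)
Numerator real = -12.4*(-2.9) - (10.8)*8.9 = -60.16
Numerator imag = -10.8*(-2.9) - (-12.4)*8.9 = 141.68
Denominator = 87.62
Re(z) = -60.16/87.62 = -0.6866
Im(z) = 141.68/87.62 = 1.6170

Re(z) = -0.6866, Im(z) = 1.6170


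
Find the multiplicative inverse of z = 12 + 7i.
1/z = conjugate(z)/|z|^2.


|z|^2 = 144+49 = 193
1/z = (12 - 7i)/193

1/z = 0.0622 - 0.0363i


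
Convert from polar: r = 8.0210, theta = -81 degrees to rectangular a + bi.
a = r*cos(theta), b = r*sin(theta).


a = 8.0210*cos(-81°) = 8.0210*0.156434 = 1.2548
b = 8.0210*sin(-81°) = 8.0210*(-0.987688) = -7.9222

1.2548 - 7.9222i


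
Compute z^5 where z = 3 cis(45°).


r^5 = 3^5 = 243
n*theta = 5*45° = 225° = 225° (mod 360)
a = 243*cos(225°) = -171.8269
b = 243*sin(225°) = -171.8269

243 cis(225°) = -171.8269 - 171.8269i


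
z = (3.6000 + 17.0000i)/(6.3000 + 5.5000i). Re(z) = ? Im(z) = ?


Multiply by conjugate: (3.6000 + 17.0000i)(6.3000 - 5.5000i) / (6.3^2 + 5.5^2)
Numerator real = 3.6*6.3 + 17*5.5 = 116.18
Numerator imag = 17*6.3 - 3.6*5.5 = 87.3
Denominator = 69.94
Re(z) = 116.18/69.94 = 1.6611
Im(z) = 87.3/69.94 = 1.2482

Re(z) = 1.6611, Im(z) = 1.2482


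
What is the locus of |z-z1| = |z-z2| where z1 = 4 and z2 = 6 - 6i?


Equal distances means the locus is the perpendicular bisector of z1 and z2.
Midpoint = ((4+6)/2, (0+(-6))/2) = (5.0000, -3.0000)

Perpendicular bisector through (5.0000, -3.0000)


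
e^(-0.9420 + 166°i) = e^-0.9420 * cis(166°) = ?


e^-0.9420 = 0.38985
cos(166°) = -0.9703
sin(166°) = 0.2419
Real = 0.38985*(-0.9703) = -0.3783
Imag = 0.38985*0.2419 = 0.0943

-0.3783 + 0.0943i


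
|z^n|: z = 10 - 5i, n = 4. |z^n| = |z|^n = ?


|z| = sqrt(100+25) = sqrt(125) = 11.1803
|z^4| = |z|^4 = (sqrt(125))^4 = 125^2 = 15625

|z^4| = 15625


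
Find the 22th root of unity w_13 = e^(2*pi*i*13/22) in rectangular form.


Angle = 360*13/22 = 212.7273°
a = cos(212.7273°) = -0.8413
b = sin(212.7273°) = -0.5406

-0.8413 - 0.5406i


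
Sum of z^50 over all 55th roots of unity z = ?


The roots are w_k = w^k with w = e^(2*pi*i/55), and (w^k)^50 = (w^50)^k.
So S = 1 + u + u^2 + ... + u^(54) with u = w^50.
50 = 0*55 + 50, so 50 is not a multiple of 55: u = w^50 ≠ 1 (w is a primitive 55th root), while u^55 = (w^55)^50 = 1.
Geometric series: S = (1 - u^55)/(1 - u) = (1 - 1)/(1 - u) = 0

S = 0


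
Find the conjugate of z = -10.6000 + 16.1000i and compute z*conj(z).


z_bar = -10.6000 - 16.1000i
z*z_bar = (-10.6)^2 + 16.1^2 = 112.36 + 259.21 = 371.57

z_bar = -10.6000 - 16.1000i, z*z_bar = 371.57


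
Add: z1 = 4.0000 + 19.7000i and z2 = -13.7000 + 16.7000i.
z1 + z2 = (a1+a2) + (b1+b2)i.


Real: 4 - 13.7 = -9.7
Imag: 19.7 + 16.7 = 36.4

-9.7000 + 36.4000i


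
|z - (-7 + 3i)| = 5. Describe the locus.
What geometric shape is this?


|z - z0| = r is a circle with center z0 and radius r.
Center = (-7, 3), radius = 5

Circle with center (-7, 3) and radius 5


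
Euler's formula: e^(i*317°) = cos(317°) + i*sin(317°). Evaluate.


cos(317°) = 0.7314
sin(317°) = -0.6820

e^(i*317°) = 0.7314 - 0.6820i


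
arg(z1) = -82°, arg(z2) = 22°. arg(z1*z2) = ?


arg(z1*z2) = -82° + 22° = -60°
Normalized to (-180°, 180°]: -60°

-60°


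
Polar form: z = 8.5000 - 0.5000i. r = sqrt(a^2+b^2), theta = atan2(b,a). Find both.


r = sqrt(72.25+0.25) = sqrt(72.5) = 8.5147
theta = atan2(-0.5, 8.5) = -3.3665 degrees

r = 8.5147, theta = -3.3665 degrees


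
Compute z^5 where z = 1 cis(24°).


r^5 = 1^5 = 1
n*theta = 5*24° = 120° = 120° (mod 360)
a = 1*cos(120°) = -0.5000
b = 1*sin(120°) = 0.8660

1 cis(120°) = -0.5000 + 0.8660i


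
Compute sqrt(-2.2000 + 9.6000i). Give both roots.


|z| = sqrt(4.84+92.16) = 9.8489
sqrt((|z|+a)/2) = sqrt((9.8489+(-2.2))/2) = sqrt(3.8244) = 1.9556
sqrt((|z|-a)/2) = sqrt((9.8489-(-2.2))/2) = sqrt(6.0244) = 2.4545

±(1.9556 + 2.4545i) i.e. 1.9556 + 2.4545i and -1.9556 - 2.4545i


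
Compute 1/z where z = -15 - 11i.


|z|^2 = 225+121 = 346
1/z = (-15 + 11i)/346

1/z = -0.0434 + 0.0318i


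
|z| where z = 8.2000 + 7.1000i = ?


|z| = sqrt(8.2^2 + 7.1^2) = sqrt(67.24 + 50.41) = sqrt(117.65) = 10.8467

|z| = 10.8467


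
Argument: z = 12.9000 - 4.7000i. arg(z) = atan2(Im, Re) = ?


Re = 12.9, Im = -4.7
arg = atan2(-4.7, 12.9) = -20.0188 degrees

arg(z) = -20.0188 degrees


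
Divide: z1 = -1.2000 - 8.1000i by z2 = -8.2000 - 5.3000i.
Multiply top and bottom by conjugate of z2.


Conjugate of z2 = -8.2000 + 5.3000i
Numerator: (-1.2000 - 8.1000i)(-8.2000 + 5.3000i) = 52.7700 + 60.0600i
Denominator: (-8.2)^2 + (-5.3)^2 = 95.33
Result = (52.7700 + 60.0600i)/95.33

0.5536 + 0.6300i


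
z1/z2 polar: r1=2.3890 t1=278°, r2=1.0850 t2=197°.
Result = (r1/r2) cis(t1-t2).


r = 2.3890 / 1.0850 = 2.2018
theta = 278° - 197° = 81° = 81° (mod 360)

2.2018 cis(81°)


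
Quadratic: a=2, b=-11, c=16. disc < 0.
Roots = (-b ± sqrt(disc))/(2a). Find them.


disc = (-11)^2 - 4*2*16 = 121 - 128 = -7
sqrt(|disc|) = sqrt(7) = 2.6458
Real part = 11/(2*2) = 2.7500
Imag part = 2.6458/(2*2) = 0.6614

2.7500 ± 0.6614i


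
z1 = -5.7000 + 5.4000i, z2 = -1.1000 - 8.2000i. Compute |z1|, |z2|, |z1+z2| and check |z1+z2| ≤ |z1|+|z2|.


|z1| = sqrt((-5.7)^2 + 5.4^2) = sqrt(61.65) = 7.8518
|z2| = sqrt((-1.1)^2 + (-8.2)^2) = sqrt(68.45) = 8.2735
z1+z2 = -6.8000 - 2.8000i
|z1+z2| = sqrt(54.08) = 7.3539
|z1|+|z2| = 7.8518 + 8.2735 = 16.1253

|z1+z2| = 7.3539 ≤ |z1|+|z2| = 16.1253 (verified)


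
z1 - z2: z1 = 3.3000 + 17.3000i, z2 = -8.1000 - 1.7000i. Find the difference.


Real: 3.3 + 8.1 = 11.4
Imag: 17.3 + 1.7 = 19

11.4000 + 19.0000i


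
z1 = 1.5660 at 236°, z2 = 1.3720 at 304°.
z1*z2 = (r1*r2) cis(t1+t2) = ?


r = 1.5660 * 1.3720 = 2.1486
theta = 236° + 304° = 540° = 180° (mod 360)

2.1486 cis(180°)


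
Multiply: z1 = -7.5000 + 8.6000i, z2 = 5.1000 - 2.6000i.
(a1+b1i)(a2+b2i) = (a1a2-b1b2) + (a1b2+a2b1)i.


Real = -7.5*5.1 - 8.6*(-2.6) = -38.25 - (-22.36) = -15.89
Imag = -7.5*(-2.6) + 5.1*8.6 = 19.5 + 43.86 = 63.36

-15.8900 + 63.3600i


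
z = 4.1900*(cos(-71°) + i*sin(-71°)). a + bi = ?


a = 4.1900*cos(-71°) = 4.1900*0.32557 = 1.3641
b = 4.1900*sin(-71°) = 4.1900*(-0.94552) = -3.9617

1.3641 - 3.9617i


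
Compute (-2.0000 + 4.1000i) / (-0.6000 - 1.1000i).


Conjugate of z2 = -0.6000 + 1.1000i
Numerator: (-2.0000 + 4.1000i)(-0.6000 + 1.1000i) = -3.3100 - 4.6600i
Denominator: (-0.6)^2 + (-1.1)^2 = 1.57
Result = (-3.3100 - 4.6600i)/1.57

-2.1083 - 2.9682i


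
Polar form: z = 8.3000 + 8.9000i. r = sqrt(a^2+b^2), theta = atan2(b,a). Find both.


r = sqrt(68.89+79.21) = sqrt(148.1) = 12.1696
theta = atan2(8.9, 8.3) = 46.9979 degrees

r = 12.1696, theta = 46.9979 degrees


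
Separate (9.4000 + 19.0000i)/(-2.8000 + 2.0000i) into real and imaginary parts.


Multiply by conjugate: (9.4000 + 19.0000i)(-2.8000 - 2.0000i) / ((-2.8)^2 + 2^2)
Numerator real = 9.4*(-2.8) + 19*2 = 11.68
Numerator imag = 19*(-2.8) - 9.4*2 = -72
Denominator = 11.84
Re(z) = 11.68/11.84 = 0.9865
Im(z) = -72/11.84 = -6.0811

Re(z) = 0.9865, Im(z) = -6.0811


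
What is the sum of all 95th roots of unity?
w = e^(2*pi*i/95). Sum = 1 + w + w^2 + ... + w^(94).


The sum of all 95th roots of unity is 0.
Geometric series: (1 - w^95)/(1 - w) = (1-1)/(1-w) = 0 since w^95 = 1, w ≠ 1.
Alternatively: coefficient of z^94 in z^95 - 1 is 0.

0


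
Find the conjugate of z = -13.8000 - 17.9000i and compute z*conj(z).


z_bar = -13.8000 + 17.9000i
z*z_bar = (-13.8)^2 + (-17.9)^2 = 190.44 + 320.41 = 510.85

z_bar = -13.8000 + 17.9000i, z*z_bar = 510.85


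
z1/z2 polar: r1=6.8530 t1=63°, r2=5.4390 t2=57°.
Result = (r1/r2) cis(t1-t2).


r = 6.8530 / 5.4390 = 1.2600
theta = 63° - 57° = 6° = 6° (mod 360)

1.2600 cis(6°)


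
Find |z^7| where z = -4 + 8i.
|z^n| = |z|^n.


|z| = sqrt(16+64) = sqrt(80) = 8.9443
|z^7| = |z|^7 = (sqrt(80))^7 = 80^3 * sqrt(80) = 512000*sqrt(80)

|z^7| = 512000*sqrt(80) ≈ 4579467.2179


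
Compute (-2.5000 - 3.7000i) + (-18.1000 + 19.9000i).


Real: -2.5 - 18.1 = -20.6
Imag: -3.7 + 19.9 = 16.2

-20.6000 + 16.2000i


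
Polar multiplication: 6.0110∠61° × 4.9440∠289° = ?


r = 6.0110 * 4.9440 = 29.7184
theta = 61° + 289° = 350° = 350° (mod 360)

29.7184 cis(350°)


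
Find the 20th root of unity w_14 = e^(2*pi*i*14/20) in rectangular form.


Angle = 360*14/20 = 252°
a = cos(252°) = -0.3090
b = sin(252°) = -0.9511

-0.3090 - 0.9511i


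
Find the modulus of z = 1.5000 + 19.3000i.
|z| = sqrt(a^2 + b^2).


|z| = sqrt(1.5^2 + 19.3^2) = sqrt(2.25 + 372.49) = sqrt(374.74) = 19.3582

|z| = 19.3582


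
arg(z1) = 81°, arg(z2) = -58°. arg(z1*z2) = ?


arg(z1*z2) = 81° - 58° = 23°
Normalized to (-180°, 180°]: 23°

23°


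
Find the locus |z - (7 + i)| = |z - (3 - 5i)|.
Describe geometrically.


Equal distances means the locus is the perpendicular bisector of z1 and z2.
Midpoint = ((7+3)/2, (1+(-5))/2) = (5.0000, -2.0000)

Perpendicular bisector through (5.0000, -2.0000)


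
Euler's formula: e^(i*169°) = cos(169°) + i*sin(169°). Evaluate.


cos(169°) = -0.9816
sin(169°) = 0.1908

e^(i*169°) = -0.9816 + 0.1908i


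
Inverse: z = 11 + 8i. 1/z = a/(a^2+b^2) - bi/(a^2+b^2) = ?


|z|^2 = 121+64 = 185
1/z = (11 - 8i)/185

1/z = 0.0595 - 0.0432i


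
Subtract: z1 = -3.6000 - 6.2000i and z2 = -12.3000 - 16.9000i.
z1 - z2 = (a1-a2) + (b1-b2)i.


Real: -3.6 + 12.3 = 8.7
Imag: -6.2 + 16.9 = 10.7

8.7000 + 10.7000i


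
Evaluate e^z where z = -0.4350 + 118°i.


e^-0.4350 = 0.6473
cos(118°) = -0.4695
sin(118°) = 0.8829
Real = 0.6473*(-0.4695) = -0.3039
Imag = 0.6473*0.8829 = 0.5715

-0.3039 + 0.5715i


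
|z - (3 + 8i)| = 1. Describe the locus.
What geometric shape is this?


|z - z0| = r is a circle with center z0 and radius r.
Center = (3, 8), radius = 1

Circle with center (3, 8) and radius 1


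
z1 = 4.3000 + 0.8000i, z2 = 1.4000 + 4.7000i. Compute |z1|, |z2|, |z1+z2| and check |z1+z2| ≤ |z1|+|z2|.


|z1| = sqrt(4.3^2 + 0.8^2) = sqrt(19.13) = 4.3738
|z2| = sqrt(1.4^2 + 4.7^2) = sqrt(24.05) = 4.9041
z1+z2 = 5.7000 + 5.5000i
|z1+z2| = sqrt(62.74) = 7.9209
|z1|+|z2| = 4.3738 + 4.9041 = 9.2779

|z1+z2| = 7.9209 ≤ |z1|+|z2| = 9.2779 (verified)


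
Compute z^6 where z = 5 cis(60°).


r^6 = 5^6 = 15625
n*theta = 6*60° = 360° = 0° (mod 360)
a = 15625*cos(0°) = 15625.0000
b = 15625*sin(0°) = 0

15625 cis(0°) = 15625.0000 + 0i


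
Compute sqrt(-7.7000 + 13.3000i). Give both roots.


|z| = sqrt(59.29+176.89) = 15.3681
sqrt((|z|+a)/2) = sqrt((15.3681+(-7.7))/2) = sqrt(3.8341) = 1.9581
sqrt((|z|-a)/2) = sqrt((15.3681-(-7.7))/2) = sqrt(11.5341) = 3.3962

±(1.9581 + 3.3962i) i.e. 1.9581 + 3.3962i and -1.9581 - 3.3962i


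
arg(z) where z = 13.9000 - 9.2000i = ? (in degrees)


Re = 13.9, Im = -9.2
arg = atan2(-9.2, 13.9) = -33.4994 degrees

arg(z) = -33.4994 degrees


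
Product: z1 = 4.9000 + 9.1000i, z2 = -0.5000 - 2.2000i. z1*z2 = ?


Real = 4.9*(-0.5) - 9.1*(-2.2) = -2.45 - (-20.02) = 17.57
Imag = 4.9*(-2.2) - (0.5)*9.1 = -10.78 - (4.55) = -15.33

17.5700 - 15.3300i
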